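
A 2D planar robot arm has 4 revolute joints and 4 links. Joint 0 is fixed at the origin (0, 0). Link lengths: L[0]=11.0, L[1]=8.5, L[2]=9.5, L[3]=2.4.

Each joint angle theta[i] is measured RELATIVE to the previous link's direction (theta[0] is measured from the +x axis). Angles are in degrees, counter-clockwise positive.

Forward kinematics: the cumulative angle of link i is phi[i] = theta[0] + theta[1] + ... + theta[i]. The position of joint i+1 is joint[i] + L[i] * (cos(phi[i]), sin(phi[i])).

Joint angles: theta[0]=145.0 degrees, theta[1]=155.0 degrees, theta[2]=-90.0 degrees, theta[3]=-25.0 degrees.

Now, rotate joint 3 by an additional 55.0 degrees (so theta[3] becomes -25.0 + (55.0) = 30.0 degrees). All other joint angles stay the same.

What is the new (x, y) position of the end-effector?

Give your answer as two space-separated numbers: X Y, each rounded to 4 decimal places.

Answer: -14.1879 -7.8803

Derivation:
joint[0] = (0.0000, 0.0000)  (base)
link 0: phi[0] = 145 = 145 deg
  cos(145 deg) = -0.8192, sin(145 deg) = 0.5736
  joint[1] = (0.0000, 0.0000) + 11 * (-0.8192, 0.5736) = (0.0000 + -9.0107, 0.0000 + 6.3093) = (-9.0107, 6.3093)
link 1: phi[1] = 145 + 155 = 300 deg
  cos(300 deg) = 0.5000, sin(300 deg) = -0.8660
  joint[2] = (-9.0107, 6.3093) + 8.5 * (0.5000, -0.8660) = (-9.0107 + 4.2500, 6.3093 + -7.3612) = (-4.7607, -1.0519)
link 2: phi[2] = 145 + 155 + -90 = 210 deg
  cos(210 deg) = -0.8660, sin(210 deg) = -0.5000
  joint[3] = (-4.7607, -1.0519) + 9.5 * (-0.8660, -0.5000) = (-4.7607 + -8.2272, -1.0519 + -4.7500) = (-12.9879, -5.8019)
link 3: phi[3] = 145 + 155 + -90 + 30 = 240 deg
  cos(240 deg) = -0.5000, sin(240 deg) = -0.8660
  joint[4] = (-12.9879, -5.8019) + 2.4 * (-0.5000, -0.8660) = (-12.9879 + -1.2000, -5.8019 + -2.0785) = (-14.1879, -7.8803)
End effector: (-14.1879, -7.8803)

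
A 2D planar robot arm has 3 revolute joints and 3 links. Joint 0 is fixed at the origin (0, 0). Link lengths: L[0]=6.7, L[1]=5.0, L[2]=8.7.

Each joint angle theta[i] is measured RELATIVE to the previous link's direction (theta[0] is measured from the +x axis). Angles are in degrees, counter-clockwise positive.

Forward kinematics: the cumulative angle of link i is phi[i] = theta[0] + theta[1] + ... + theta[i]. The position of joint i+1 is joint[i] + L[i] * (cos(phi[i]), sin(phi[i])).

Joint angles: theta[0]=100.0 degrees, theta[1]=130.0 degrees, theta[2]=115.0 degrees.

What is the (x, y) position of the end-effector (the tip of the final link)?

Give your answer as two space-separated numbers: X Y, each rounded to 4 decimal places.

joint[0] = (0.0000, 0.0000)  (base)
link 0: phi[0] = 100 = 100 deg
  cos(100 deg) = -0.1736, sin(100 deg) = 0.9848
  joint[1] = (0.0000, 0.0000) + 6.7 * (-0.1736, 0.9848) = (0.0000 + -1.1634, 0.0000 + 6.5982) = (-1.1634, 6.5982)
link 1: phi[1] = 100 + 130 = 230 deg
  cos(230 deg) = -0.6428, sin(230 deg) = -0.7660
  joint[2] = (-1.1634, 6.5982) + 5 * (-0.6428, -0.7660) = (-1.1634 + -3.2139, 6.5982 + -3.8302) = (-4.3774, 2.7680)
link 2: phi[2] = 100 + 130 + 115 = 345 deg
  cos(345 deg) = 0.9659, sin(345 deg) = -0.2588
  joint[3] = (-4.3774, 2.7680) + 8.7 * (0.9659, -0.2588) = (-4.3774 + 8.4036, 2.7680 + -2.2517) = (4.0262, 0.5163)
End effector: (4.0262, 0.5163)

Answer: 4.0262 0.5163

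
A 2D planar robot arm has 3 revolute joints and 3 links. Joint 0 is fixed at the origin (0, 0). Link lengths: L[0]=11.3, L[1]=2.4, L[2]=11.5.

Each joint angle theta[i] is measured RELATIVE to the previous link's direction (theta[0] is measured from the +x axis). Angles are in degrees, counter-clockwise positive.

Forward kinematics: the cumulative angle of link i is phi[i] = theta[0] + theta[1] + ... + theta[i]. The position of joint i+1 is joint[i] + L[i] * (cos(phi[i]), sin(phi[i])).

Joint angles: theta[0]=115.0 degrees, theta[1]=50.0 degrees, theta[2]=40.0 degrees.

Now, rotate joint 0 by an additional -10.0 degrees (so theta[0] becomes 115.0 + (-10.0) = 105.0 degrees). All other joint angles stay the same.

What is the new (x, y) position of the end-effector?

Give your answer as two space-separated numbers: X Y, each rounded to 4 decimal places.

Answer: -16.2079 8.9528

Derivation:
joint[0] = (0.0000, 0.0000)  (base)
link 0: phi[0] = 105 = 105 deg
  cos(105 deg) = -0.2588, sin(105 deg) = 0.9659
  joint[1] = (0.0000, 0.0000) + 11.3 * (-0.2588, 0.9659) = (0.0000 + -2.9247, 0.0000 + 10.9150) = (-2.9247, 10.9150)
link 1: phi[1] = 105 + 50 = 155 deg
  cos(155 deg) = -0.9063, sin(155 deg) = 0.4226
  joint[2] = (-2.9247, 10.9150) + 2.4 * (-0.9063, 0.4226) = (-2.9247 + -2.1751, 10.9150 + 1.0143) = (-5.0998, 11.9292)
link 2: phi[2] = 105 + 50 + 40 = 195 deg
  cos(195 deg) = -0.9659, sin(195 deg) = -0.2588
  joint[3] = (-5.0998, 11.9292) + 11.5 * (-0.9659, -0.2588) = (-5.0998 + -11.1081, 11.9292 + -2.9764) = (-16.2079, 8.9528)
End effector: (-16.2079, 8.9528)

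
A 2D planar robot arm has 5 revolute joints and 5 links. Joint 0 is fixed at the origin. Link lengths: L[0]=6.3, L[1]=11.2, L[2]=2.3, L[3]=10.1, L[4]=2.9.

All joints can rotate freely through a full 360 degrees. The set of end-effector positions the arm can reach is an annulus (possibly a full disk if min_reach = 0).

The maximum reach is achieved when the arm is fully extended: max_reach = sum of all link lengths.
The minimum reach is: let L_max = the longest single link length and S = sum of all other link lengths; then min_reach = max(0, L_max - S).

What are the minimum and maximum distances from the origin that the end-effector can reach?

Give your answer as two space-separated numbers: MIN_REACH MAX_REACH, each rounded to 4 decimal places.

Answer: 0.0000 32.8000

Derivation:
Link lengths: [6.3, 11.2, 2.3, 10.1, 2.9]
max_reach = 6.3 + 11.2 + 2.3 + 10.1 + 2.9 = 32.8
L_max = max([6.3, 11.2, 2.3, 10.1, 2.9]) = 11.2
S (sum of others) = 32.8 - 11.2 = 21.6
min_reach = max(0, 11.2 - 21.6) = max(0, -10.4) = 0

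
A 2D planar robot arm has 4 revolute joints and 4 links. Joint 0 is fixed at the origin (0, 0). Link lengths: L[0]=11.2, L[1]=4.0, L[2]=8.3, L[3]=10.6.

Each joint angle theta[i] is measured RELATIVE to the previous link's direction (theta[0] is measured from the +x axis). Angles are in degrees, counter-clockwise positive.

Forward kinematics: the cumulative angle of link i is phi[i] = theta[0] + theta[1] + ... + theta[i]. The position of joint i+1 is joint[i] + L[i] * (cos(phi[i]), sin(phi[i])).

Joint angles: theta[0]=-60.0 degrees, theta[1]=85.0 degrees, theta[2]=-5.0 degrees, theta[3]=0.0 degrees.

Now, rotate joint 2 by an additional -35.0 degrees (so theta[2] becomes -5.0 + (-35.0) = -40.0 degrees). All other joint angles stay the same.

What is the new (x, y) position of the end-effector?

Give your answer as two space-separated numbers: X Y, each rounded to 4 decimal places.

joint[0] = (0.0000, 0.0000)  (base)
link 0: phi[0] = -60 = -60 deg
  cos(-60 deg) = 0.5000, sin(-60 deg) = -0.8660
  joint[1] = (0.0000, 0.0000) + 11.2 * (0.5000, -0.8660) = (0.0000 + 5.6000, 0.0000 + -9.6995) = (5.6000, -9.6995)
link 1: phi[1] = -60 + 85 = 25 deg
  cos(25 deg) = 0.9063, sin(25 deg) = 0.4226
  joint[2] = (5.6000, -9.6995) + 4 * (0.9063, 0.4226) = (5.6000 + 3.6252, -9.6995 + 1.6905) = (9.2252, -8.0090)
link 2: phi[2] = -60 + 85 + -40 = -15 deg
  cos(-15 deg) = 0.9659, sin(-15 deg) = -0.2588
  joint[3] = (9.2252, -8.0090) + 8.3 * (0.9659, -0.2588) = (9.2252 + 8.0172, -8.0090 + -2.1482) = (17.2424, -10.1572)
link 3: phi[3] = -60 + 85 + -40 + 0 = -15 deg
  cos(-15 deg) = 0.9659, sin(-15 deg) = -0.2588
  joint[4] = (17.2424, -10.1572) + 10.6 * (0.9659, -0.2588) = (17.2424 + 10.2388, -10.1572 + -2.7435) = (27.4812, -12.9007)
End effector: (27.4812, -12.9007)

Answer: 27.4812 -12.9007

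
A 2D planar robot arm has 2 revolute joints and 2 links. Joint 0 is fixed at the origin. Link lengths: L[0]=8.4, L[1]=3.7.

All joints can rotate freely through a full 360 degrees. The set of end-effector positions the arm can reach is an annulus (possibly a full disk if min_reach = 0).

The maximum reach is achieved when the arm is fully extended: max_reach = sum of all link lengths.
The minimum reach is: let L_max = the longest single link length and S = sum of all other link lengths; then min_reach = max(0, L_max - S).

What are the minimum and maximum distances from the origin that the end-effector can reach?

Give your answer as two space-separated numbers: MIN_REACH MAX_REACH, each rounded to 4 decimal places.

Answer: 4.7000 12.1000

Derivation:
Link lengths: [8.4, 3.7]
max_reach = 8.4 + 3.7 = 12.1
L_max = max([8.4, 3.7]) = 8.4
S (sum of others) = 12.1 - 8.4 = 3.7
min_reach = max(0, 8.4 - 3.7) = max(0, 4.7) = 4.7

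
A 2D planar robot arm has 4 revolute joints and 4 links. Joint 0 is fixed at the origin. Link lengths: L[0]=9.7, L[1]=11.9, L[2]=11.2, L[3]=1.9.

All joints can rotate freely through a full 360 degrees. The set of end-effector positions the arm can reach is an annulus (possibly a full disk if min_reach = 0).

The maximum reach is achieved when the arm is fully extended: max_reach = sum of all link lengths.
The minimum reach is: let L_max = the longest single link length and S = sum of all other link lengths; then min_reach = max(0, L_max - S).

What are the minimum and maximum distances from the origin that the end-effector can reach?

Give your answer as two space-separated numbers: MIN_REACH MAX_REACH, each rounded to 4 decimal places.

Link lengths: [9.7, 11.9, 11.2, 1.9]
max_reach = 9.7 + 11.9 + 11.2 + 1.9 = 34.7
L_max = max([9.7, 11.9, 11.2, 1.9]) = 11.9
S (sum of others) = 34.7 - 11.9 = 22.8
min_reach = max(0, 11.9 - 22.8) = max(0, -10.9) = 0

Answer: 0.0000 34.7000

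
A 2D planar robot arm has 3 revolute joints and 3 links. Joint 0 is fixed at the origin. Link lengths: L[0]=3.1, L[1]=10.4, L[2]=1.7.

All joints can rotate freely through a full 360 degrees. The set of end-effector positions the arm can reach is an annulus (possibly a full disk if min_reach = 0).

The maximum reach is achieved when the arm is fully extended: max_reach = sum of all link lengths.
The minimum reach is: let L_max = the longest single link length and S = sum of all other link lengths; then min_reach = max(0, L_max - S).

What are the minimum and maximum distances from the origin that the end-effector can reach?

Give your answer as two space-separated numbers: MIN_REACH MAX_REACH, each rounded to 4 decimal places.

Answer: 5.6000 15.2000

Derivation:
Link lengths: [3.1, 10.4, 1.7]
max_reach = 3.1 + 10.4 + 1.7 = 15.2
L_max = max([3.1, 10.4, 1.7]) = 10.4
S (sum of others) = 15.2 - 10.4 = 4.8
min_reach = max(0, 10.4 - 4.8) = max(0, 5.6) = 5.6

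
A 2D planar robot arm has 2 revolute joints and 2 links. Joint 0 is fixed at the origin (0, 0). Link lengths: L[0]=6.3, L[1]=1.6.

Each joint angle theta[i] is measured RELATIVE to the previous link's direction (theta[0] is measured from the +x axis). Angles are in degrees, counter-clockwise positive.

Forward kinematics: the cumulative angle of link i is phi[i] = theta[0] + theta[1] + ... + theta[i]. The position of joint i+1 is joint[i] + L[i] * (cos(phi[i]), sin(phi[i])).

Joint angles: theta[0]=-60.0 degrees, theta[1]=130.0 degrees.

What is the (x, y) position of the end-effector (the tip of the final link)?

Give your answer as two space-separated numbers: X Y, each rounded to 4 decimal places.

joint[0] = (0.0000, 0.0000)  (base)
link 0: phi[0] = -60 = -60 deg
  cos(-60 deg) = 0.5000, sin(-60 deg) = -0.8660
  joint[1] = (0.0000, 0.0000) + 6.3 * (0.5000, -0.8660) = (0.0000 + 3.1500, 0.0000 + -5.4560) = (3.1500, -5.4560)
link 1: phi[1] = -60 + 130 = 70 deg
  cos(70 deg) = 0.3420, sin(70 deg) = 0.9397
  joint[2] = (3.1500, -5.4560) + 1.6 * (0.3420, 0.9397) = (3.1500 + 0.5472, -5.4560 + 1.5035) = (3.6972, -3.9525)
End effector: (3.6972, -3.9525)

Answer: 3.6972 -3.9525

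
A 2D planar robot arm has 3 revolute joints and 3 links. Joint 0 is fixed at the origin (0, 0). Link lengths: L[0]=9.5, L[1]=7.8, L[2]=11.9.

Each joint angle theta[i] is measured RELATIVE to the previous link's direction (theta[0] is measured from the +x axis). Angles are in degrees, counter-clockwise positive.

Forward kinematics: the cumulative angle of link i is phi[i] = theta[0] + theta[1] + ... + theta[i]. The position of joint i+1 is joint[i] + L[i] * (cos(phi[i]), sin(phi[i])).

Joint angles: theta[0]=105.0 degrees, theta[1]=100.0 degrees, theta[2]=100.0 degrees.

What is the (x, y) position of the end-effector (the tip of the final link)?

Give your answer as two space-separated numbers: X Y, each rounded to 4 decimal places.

joint[0] = (0.0000, 0.0000)  (base)
link 0: phi[0] = 105 = 105 deg
  cos(105 deg) = -0.2588, sin(105 deg) = 0.9659
  joint[1] = (0.0000, 0.0000) + 9.5 * (-0.2588, 0.9659) = (0.0000 + -2.4588, 0.0000 + 9.1763) = (-2.4588, 9.1763)
link 1: phi[1] = 105 + 100 = 205 deg
  cos(205 deg) = -0.9063, sin(205 deg) = -0.4226
  joint[2] = (-2.4588, 9.1763) + 7.8 * (-0.9063, -0.4226) = (-2.4588 + -7.0692, 9.1763 + -3.2964) = (-9.5280, 5.8799)
link 2: phi[2] = 105 + 100 + 100 = 305 deg
  cos(305 deg) = 0.5736, sin(305 deg) = -0.8192
  joint[3] = (-9.5280, 5.8799) + 11.9 * (0.5736, -0.8192) = (-9.5280 + 6.8256, 5.8799 + -9.7479) = (-2.7024, -3.8680)
End effector: (-2.7024, -3.8680)

Answer: -2.7024 -3.8680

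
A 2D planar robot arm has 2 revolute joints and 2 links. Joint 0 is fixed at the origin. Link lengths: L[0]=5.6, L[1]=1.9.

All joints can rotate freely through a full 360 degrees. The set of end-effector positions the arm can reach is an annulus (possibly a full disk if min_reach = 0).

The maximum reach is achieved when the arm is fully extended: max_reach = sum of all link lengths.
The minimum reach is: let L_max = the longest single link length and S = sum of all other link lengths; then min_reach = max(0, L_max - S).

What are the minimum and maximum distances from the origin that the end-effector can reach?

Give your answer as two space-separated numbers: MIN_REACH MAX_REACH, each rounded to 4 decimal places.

Link lengths: [5.6, 1.9]
max_reach = 5.6 + 1.9 = 7.5
L_max = max([5.6, 1.9]) = 5.6
S (sum of others) = 7.5 - 5.6 = 1.9
min_reach = max(0, 5.6 - 1.9) = max(0, 3.7) = 3.7

Answer: 3.7000 7.5000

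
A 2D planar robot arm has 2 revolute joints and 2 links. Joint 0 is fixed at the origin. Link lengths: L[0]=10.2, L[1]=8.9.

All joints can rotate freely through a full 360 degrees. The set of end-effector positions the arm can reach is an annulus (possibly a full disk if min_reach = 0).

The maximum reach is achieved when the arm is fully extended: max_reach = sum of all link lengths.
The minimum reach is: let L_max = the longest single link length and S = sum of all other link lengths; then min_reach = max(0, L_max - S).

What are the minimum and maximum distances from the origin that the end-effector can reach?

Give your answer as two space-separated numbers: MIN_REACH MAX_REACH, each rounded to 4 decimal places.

Answer: 1.3000 19.1000

Derivation:
Link lengths: [10.2, 8.9]
max_reach = 10.2 + 8.9 = 19.1
L_max = max([10.2, 8.9]) = 10.2
S (sum of others) = 19.1 - 10.2 = 8.9
min_reach = max(0, 10.2 - 8.9) = max(0, 1.3) = 1.3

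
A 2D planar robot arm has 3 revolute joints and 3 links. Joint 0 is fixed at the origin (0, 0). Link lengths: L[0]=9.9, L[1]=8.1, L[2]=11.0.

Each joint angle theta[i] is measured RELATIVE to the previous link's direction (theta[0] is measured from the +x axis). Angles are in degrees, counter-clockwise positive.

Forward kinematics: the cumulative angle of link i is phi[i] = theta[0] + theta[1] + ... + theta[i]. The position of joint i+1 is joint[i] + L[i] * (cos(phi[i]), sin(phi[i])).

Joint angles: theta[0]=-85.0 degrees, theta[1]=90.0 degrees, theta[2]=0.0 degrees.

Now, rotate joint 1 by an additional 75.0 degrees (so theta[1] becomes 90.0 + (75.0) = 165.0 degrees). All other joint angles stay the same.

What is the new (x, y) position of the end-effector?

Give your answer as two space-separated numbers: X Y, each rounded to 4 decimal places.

Answer: 4.1795 8.9475

Derivation:
joint[0] = (0.0000, 0.0000)  (base)
link 0: phi[0] = -85 = -85 deg
  cos(-85 deg) = 0.0872, sin(-85 deg) = -0.9962
  joint[1] = (0.0000, 0.0000) + 9.9 * (0.0872, -0.9962) = (0.0000 + 0.8628, 0.0000 + -9.8623) = (0.8628, -9.8623)
link 1: phi[1] = -85 + 165 = 80 deg
  cos(80 deg) = 0.1736, sin(80 deg) = 0.9848
  joint[2] = (0.8628, -9.8623) + 8.1 * (0.1736, 0.9848) = (0.8628 + 1.4066, -9.8623 + 7.9769) = (2.2694, -1.8854)
link 2: phi[2] = -85 + 165 + 0 = 80 deg
  cos(80 deg) = 0.1736, sin(80 deg) = 0.9848
  joint[3] = (2.2694, -1.8854) + 11 * (0.1736, 0.9848) = (2.2694 + 1.9101, -1.8854 + 10.8329) = (4.1795, 8.9475)
End effector: (4.1795, 8.9475)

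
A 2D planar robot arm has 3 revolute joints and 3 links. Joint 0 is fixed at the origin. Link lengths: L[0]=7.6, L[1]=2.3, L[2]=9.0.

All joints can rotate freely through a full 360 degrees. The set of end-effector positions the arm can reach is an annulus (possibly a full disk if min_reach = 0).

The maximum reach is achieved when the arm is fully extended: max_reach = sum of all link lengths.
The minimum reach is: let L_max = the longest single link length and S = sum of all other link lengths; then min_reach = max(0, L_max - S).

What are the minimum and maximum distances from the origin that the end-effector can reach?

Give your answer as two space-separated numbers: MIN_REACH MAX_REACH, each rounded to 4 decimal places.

Answer: 0.0000 18.9000

Derivation:
Link lengths: [7.6, 2.3, 9.0]
max_reach = 7.6 + 2.3 + 9 = 18.9
L_max = max([7.6, 2.3, 9.0]) = 9
S (sum of others) = 18.9 - 9 = 9.9
min_reach = max(0, 9 - 9.9) = max(0, -0.9) = 0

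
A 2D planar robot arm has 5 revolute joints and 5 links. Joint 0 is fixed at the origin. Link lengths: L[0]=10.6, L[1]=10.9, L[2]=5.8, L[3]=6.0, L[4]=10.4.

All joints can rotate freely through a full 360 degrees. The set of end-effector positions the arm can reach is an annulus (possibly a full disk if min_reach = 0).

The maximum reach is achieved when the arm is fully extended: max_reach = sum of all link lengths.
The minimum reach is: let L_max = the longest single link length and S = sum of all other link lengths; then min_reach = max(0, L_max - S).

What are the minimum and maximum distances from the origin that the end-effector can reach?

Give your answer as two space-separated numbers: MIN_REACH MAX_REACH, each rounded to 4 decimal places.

Answer: 0.0000 43.7000

Derivation:
Link lengths: [10.6, 10.9, 5.8, 6.0, 10.4]
max_reach = 10.6 + 10.9 + 5.8 + 6 + 10.4 = 43.7
L_max = max([10.6, 10.9, 5.8, 6.0, 10.4]) = 10.9
S (sum of others) = 43.7 - 10.9 = 32.8
min_reach = max(0, 10.9 - 32.8) = max(0, -21.9) = 0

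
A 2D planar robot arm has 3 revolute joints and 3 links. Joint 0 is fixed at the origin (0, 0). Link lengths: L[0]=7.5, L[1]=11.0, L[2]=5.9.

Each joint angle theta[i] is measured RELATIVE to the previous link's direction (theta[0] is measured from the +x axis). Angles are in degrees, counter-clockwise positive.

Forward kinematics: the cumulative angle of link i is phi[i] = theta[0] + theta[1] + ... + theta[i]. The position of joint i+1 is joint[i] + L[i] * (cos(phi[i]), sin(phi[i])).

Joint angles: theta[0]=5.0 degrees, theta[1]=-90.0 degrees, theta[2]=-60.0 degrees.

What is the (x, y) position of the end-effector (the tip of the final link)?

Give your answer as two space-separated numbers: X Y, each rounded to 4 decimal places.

joint[0] = (0.0000, 0.0000)  (base)
link 0: phi[0] = 5 = 5 deg
  cos(5 deg) = 0.9962, sin(5 deg) = 0.0872
  joint[1] = (0.0000, 0.0000) + 7.5 * (0.9962, 0.0872) = (0.0000 + 7.4715, 0.0000 + 0.6537) = (7.4715, 0.6537)
link 1: phi[1] = 5 + -90 = -85 deg
  cos(-85 deg) = 0.0872, sin(-85 deg) = -0.9962
  joint[2] = (7.4715, 0.6537) + 11 * (0.0872, -0.9962) = (7.4715 + 0.9587, 0.6537 + -10.9581) = (8.4302, -10.3045)
link 2: phi[2] = 5 + -90 + -60 = -145 deg
  cos(-145 deg) = -0.8192, sin(-145 deg) = -0.5736
  joint[3] = (8.4302, -10.3045) + 5.9 * (-0.8192, -0.5736) = (8.4302 + -4.8330, -10.3045 + -3.3841) = (3.5972, -13.6886)
End effector: (3.5972, -13.6886)

Answer: 3.5972 -13.6886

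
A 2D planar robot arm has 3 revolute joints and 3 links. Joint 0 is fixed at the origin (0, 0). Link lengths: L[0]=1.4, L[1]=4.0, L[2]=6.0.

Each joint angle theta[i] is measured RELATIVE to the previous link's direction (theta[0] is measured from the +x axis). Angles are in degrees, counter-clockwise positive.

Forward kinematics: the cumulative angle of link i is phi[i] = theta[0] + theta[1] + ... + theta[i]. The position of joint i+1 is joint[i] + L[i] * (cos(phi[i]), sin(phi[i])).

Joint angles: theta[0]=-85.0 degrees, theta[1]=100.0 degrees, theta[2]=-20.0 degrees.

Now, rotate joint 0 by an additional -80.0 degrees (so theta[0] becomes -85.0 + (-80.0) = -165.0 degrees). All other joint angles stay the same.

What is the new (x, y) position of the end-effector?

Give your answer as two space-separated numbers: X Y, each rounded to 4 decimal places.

joint[0] = (0.0000, 0.0000)  (base)
link 0: phi[0] = -165 = -165 deg
  cos(-165 deg) = -0.9659, sin(-165 deg) = -0.2588
  joint[1] = (0.0000, 0.0000) + 1.4 * (-0.9659, -0.2588) = (0.0000 + -1.3523, 0.0000 + -0.3623) = (-1.3523, -0.3623)
link 1: phi[1] = -165 + 100 = -65 deg
  cos(-65 deg) = 0.4226, sin(-65 deg) = -0.9063
  joint[2] = (-1.3523, -0.3623) + 4 * (0.4226, -0.9063) = (-1.3523 + 1.6905, -0.3623 + -3.6252) = (0.3382, -3.9876)
link 2: phi[2] = -165 + 100 + -20 = -85 deg
  cos(-85 deg) = 0.0872, sin(-85 deg) = -0.9962
  joint[3] = (0.3382, -3.9876) + 6 * (0.0872, -0.9962) = (0.3382 + 0.5229, -3.9876 + -5.9772) = (0.8611, -9.9647)
End effector: (0.8611, -9.9647)

Answer: 0.8611 -9.9647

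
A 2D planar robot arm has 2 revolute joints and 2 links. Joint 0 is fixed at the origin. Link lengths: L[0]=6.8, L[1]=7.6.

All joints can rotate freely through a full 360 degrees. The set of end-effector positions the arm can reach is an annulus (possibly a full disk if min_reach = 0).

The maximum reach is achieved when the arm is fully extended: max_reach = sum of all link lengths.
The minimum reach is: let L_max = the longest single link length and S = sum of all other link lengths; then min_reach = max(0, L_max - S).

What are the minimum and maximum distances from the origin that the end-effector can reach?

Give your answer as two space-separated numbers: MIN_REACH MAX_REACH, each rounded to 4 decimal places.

Answer: 0.8000 14.4000

Derivation:
Link lengths: [6.8, 7.6]
max_reach = 6.8 + 7.6 = 14.4
L_max = max([6.8, 7.6]) = 7.6
S (sum of others) = 14.4 - 7.6 = 6.8
min_reach = max(0, 7.6 - 6.8) = max(0, 0.8) = 0.8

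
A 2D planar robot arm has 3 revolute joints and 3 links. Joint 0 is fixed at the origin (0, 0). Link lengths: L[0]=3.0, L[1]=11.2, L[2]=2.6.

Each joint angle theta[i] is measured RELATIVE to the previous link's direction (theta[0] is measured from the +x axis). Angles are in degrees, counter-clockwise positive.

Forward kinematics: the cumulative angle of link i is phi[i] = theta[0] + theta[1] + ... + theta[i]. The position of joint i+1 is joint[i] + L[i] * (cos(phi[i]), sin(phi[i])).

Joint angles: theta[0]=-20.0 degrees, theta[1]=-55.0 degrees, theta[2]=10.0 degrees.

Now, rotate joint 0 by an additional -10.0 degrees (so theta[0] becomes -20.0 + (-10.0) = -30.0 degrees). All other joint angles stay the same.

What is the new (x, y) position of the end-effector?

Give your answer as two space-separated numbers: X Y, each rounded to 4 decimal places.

Answer: 4.2472 -15.1688

Derivation:
joint[0] = (0.0000, 0.0000)  (base)
link 0: phi[0] = -30 = -30 deg
  cos(-30 deg) = 0.8660, sin(-30 deg) = -0.5000
  joint[1] = (0.0000, 0.0000) + 3 * (0.8660, -0.5000) = (0.0000 + 2.5981, 0.0000 + -1.5000) = (2.5981, -1.5000)
link 1: phi[1] = -30 + -55 = -85 deg
  cos(-85 deg) = 0.0872, sin(-85 deg) = -0.9962
  joint[2] = (2.5981, -1.5000) + 11.2 * (0.0872, -0.9962) = (2.5981 + 0.9761, -1.5000 + -11.1574) = (3.5742, -12.6574)
link 2: phi[2] = -30 + -55 + 10 = -75 deg
  cos(-75 deg) = 0.2588, sin(-75 deg) = -0.9659
  joint[3] = (3.5742, -12.6574) + 2.6 * (0.2588, -0.9659) = (3.5742 + 0.6729, -12.6574 + -2.5114) = (4.2472, -15.1688)
End effector: (4.2472, -15.1688)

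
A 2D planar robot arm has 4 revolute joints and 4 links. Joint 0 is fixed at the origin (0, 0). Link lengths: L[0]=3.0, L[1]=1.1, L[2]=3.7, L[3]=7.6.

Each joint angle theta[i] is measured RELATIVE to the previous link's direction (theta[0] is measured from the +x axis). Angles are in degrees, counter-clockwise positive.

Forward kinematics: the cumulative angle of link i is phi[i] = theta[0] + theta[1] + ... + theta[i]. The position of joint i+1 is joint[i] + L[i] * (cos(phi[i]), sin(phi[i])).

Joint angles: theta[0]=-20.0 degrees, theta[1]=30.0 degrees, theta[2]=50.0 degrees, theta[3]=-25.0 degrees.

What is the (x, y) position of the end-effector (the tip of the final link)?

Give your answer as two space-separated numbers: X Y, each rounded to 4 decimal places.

Answer: 11.9779 6.7284

Derivation:
joint[0] = (0.0000, 0.0000)  (base)
link 0: phi[0] = -20 = -20 deg
  cos(-20 deg) = 0.9397, sin(-20 deg) = -0.3420
  joint[1] = (0.0000, 0.0000) + 3 * (0.9397, -0.3420) = (0.0000 + 2.8191, 0.0000 + -1.0261) = (2.8191, -1.0261)
link 1: phi[1] = -20 + 30 = 10 deg
  cos(10 deg) = 0.9848, sin(10 deg) = 0.1736
  joint[2] = (2.8191, -1.0261) + 1.1 * (0.9848, 0.1736) = (2.8191 + 1.0833, -1.0261 + 0.1910) = (3.9024, -0.8350)
link 2: phi[2] = -20 + 30 + 50 = 60 deg
  cos(60 deg) = 0.5000, sin(60 deg) = 0.8660
  joint[3] = (3.9024, -0.8350) + 3.7 * (0.5000, 0.8660) = (3.9024 + 1.8500, -0.8350 + 3.2043) = (5.7524, 2.3692)
link 3: phi[3] = -20 + 30 + 50 + -25 = 35 deg
  cos(35 deg) = 0.8192, sin(35 deg) = 0.5736
  joint[4] = (5.7524, 2.3692) + 7.6 * (0.8192, 0.5736) = (5.7524 + 6.2256, 2.3692 + 4.3592) = (11.9779, 6.7284)
End effector: (11.9779, 6.7284)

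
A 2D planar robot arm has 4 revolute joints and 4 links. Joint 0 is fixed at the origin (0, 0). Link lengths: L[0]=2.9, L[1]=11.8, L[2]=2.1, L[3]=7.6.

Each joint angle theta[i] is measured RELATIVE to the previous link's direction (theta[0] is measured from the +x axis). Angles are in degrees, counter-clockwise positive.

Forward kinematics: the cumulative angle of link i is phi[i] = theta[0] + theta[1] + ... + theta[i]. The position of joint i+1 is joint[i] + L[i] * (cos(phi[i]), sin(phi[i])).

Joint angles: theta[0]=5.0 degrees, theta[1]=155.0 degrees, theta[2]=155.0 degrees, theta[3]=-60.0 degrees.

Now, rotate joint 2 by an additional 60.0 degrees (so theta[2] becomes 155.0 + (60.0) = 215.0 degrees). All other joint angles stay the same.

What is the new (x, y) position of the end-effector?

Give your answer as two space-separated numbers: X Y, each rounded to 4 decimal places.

Answer: -0.7970 -0.5419

Derivation:
joint[0] = (0.0000, 0.0000)  (base)
link 0: phi[0] = 5 = 5 deg
  cos(5 deg) = 0.9962, sin(5 deg) = 0.0872
  joint[1] = (0.0000, 0.0000) + 2.9 * (0.9962, 0.0872) = (0.0000 + 2.8890, 0.0000 + 0.2528) = (2.8890, 0.2528)
link 1: phi[1] = 5 + 155 = 160 deg
  cos(160 deg) = -0.9397, sin(160 deg) = 0.3420
  joint[2] = (2.8890, 0.2528) + 11.8 * (-0.9397, 0.3420) = (2.8890 + -11.0884, 0.2528 + 4.0358) = (-8.1994, 4.2886)
link 2: phi[2] = 5 + 155 + 215 = 375 deg
  cos(375 deg) = 0.9659, sin(375 deg) = 0.2588
  joint[3] = (-8.1994, 4.2886) + 2.1 * (0.9659, 0.2588) = (-8.1994 + 2.0284, 4.2886 + 0.5435) = (-6.1710, 4.8321)
link 3: phi[3] = 5 + 155 + 215 + -60 = 315 deg
  cos(315 deg) = 0.7071, sin(315 deg) = -0.7071
  joint[4] = (-6.1710, 4.8321) + 7.6 * (0.7071, -0.7071) = (-6.1710 + 5.3740, 4.8321 + -5.3740) = (-0.7970, -0.5419)
End effector: (-0.7970, -0.5419)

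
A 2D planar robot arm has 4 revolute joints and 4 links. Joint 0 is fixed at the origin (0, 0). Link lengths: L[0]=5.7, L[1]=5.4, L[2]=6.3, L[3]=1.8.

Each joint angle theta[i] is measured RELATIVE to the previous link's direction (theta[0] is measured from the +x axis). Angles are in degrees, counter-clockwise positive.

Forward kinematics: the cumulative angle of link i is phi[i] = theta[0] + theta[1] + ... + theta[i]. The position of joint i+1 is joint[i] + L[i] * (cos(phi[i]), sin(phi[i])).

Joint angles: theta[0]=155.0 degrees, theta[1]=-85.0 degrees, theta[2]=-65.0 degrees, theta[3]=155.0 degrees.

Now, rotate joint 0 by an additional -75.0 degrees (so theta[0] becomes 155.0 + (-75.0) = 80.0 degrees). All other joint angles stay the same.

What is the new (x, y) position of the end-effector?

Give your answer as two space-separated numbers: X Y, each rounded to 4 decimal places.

joint[0] = (0.0000, 0.0000)  (base)
link 0: phi[0] = 80 = 80 deg
  cos(80 deg) = 0.1736, sin(80 deg) = 0.9848
  joint[1] = (0.0000, 0.0000) + 5.7 * (0.1736, 0.9848) = (0.0000 + 0.9898, 0.0000 + 5.6134) = (0.9898, 5.6134)
link 1: phi[1] = 80 + -85 = -5 deg
  cos(-5 deg) = 0.9962, sin(-5 deg) = -0.0872
  joint[2] = (0.9898, 5.6134) + 5.4 * (0.9962, -0.0872) = (0.9898 + 5.3795, 5.6134 + -0.4706) = (6.3692, 5.1428)
link 2: phi[2] = 80 + -85 + -65 = -70 deg
  cos(-70 deg) = 0.3420, sin(-70 deg) = -0.9397
  joint[3] = (6.3692, 5.1428) + 6.3 * (0.3420, -0.9397) = (6.3692 + 2.1547, 5.1428 + -5.9201) = (8.5240, -0.7773)
link 3: phi[3] = 80 + -85 + -65 + 155 = 85 deg
  cos(85 deg) = 0.0872, sin(85 deg) = 0.9962
  joint[4] = (8.5240, -0.7773) + 1.8 * (0.0872, 0.9962) = (8.5240 + 0.1569, -0.7773 + 1.7932) = (8.6809, 1.0159)
End effector: (8.6809, 1.0159)

Answer: 8.6809 1.0159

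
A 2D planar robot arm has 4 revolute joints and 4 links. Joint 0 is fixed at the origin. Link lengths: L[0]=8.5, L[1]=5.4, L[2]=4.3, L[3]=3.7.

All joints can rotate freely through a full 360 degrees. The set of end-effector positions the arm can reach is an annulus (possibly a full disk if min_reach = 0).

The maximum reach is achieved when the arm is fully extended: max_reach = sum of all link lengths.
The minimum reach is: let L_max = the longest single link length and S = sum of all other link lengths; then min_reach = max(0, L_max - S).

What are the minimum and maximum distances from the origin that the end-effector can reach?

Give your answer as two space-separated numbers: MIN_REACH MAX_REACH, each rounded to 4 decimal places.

Answer: 0.0000 21.9000

Derivation:
Link lengths: [8.5, 5.4, 4.3, 3.7]
max_reach = 8.5 + 5.4 + 4.3 + 3.7 = 21.9
L_max = max([8.5, 5.4, 4.3, 3.7]) = 8.5
S (sum of others) = 21.9 - 8.5 = 13.4
min_reach = max(0, 8.5 - 13.4) = max(0, -4.9) = 0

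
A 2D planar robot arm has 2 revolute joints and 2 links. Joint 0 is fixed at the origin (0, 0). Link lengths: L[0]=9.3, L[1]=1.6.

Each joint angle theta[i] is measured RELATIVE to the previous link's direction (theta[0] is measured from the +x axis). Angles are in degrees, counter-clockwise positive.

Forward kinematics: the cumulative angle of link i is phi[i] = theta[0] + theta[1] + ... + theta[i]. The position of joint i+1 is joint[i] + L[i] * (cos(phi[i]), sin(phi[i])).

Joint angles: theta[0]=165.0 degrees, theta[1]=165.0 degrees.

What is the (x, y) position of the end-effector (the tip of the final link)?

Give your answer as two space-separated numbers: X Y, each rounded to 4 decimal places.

Answer: -7.5975 1.6070

Derivation:
joint[0] = (0.0000, 0.0000)  (base)
link 0: phi[0] = 165 = 165 deg
  cos(165 deg) = -0.9659, sin(165 deg) = 0.2588
  joint[1] = (0.0000, 0.0000) + 9.3 * (-0.9659, 0.2588) = (0.0000 + -8.9831, 0.0000 + 2.4070) = (-8.9831, 2.4070)
link 1: phi[1] = 165 + 165 = 330 deg
  cos(330 deg) = 0.8660, sin(330 deg) = -0.5000
  joint[2] = (-8.9831, 2.4070) + 1.6 * (0.8660, -0.5000) = (-8.9831 + 1.3856, 2.4070 + -0.8000) = (-7.5975, 1.6070)
End effector: (-7.5975, 1.6070)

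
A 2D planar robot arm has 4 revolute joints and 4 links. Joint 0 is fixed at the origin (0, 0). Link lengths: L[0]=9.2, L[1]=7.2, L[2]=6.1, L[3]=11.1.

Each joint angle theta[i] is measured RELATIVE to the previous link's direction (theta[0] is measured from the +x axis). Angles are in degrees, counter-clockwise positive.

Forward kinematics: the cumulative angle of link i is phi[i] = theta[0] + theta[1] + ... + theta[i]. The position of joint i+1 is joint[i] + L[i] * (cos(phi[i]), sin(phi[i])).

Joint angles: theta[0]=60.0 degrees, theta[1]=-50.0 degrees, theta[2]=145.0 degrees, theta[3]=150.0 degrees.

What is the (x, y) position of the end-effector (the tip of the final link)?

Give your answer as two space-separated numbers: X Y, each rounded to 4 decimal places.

joint[0] = (0.0000, 0.0000)  (base)
link 0: phi[0] = 60 = 60 deg
  cos(60 deg) = 0.5000, sin(60 deg) = 0.8660
  joint[1] = (0.0000, 0.0000) + 9.2 * (0.5000, 0.8660) = (0.0000 + 4.6000, 0.0000 + 7.9674) = (4.6000, 7.9674)
link 1: phi[1] = 60 + -50 = 10 deg
  cos(10 deg) = 0.9848, sin(10 deg) = 0.1736
  joint[2] = (4.6000, 7.9674) + 7.2 * (0.9848, 0.1736) = (4.6000 + 7.0906, 7.9674 + 1.2503) = (11.6906, 9.2177)
link 2: phi[2] = 60 + -50 + 145 = 155 deg
  cos(155 deg) = -0.9063, sin(155 deg) = 0.4226
  joint[3] = (11.6906, 9.2177) + 6.1 * (-0.9063, 0.4226) = (11.6906 + -5.5285, 9.2177 + 2.5780) = (6.1621, 11.7957)
link 3: phi[3] = 60 + -50 + 145 + 150 = 305 deg
  cos(305 deg) = 0.5736, sin(305 deg) = -0.8192
  joint[4] = (6.1621, 11.7957) + 11.1 * (0.5736, -0.8192) = (6.1621 + 6.3667, 11.7957 + -9.0926) = (12.5288, 2.7031)
End effector: (12.5288, 2.7031)

Answer: 12.5288 2.7031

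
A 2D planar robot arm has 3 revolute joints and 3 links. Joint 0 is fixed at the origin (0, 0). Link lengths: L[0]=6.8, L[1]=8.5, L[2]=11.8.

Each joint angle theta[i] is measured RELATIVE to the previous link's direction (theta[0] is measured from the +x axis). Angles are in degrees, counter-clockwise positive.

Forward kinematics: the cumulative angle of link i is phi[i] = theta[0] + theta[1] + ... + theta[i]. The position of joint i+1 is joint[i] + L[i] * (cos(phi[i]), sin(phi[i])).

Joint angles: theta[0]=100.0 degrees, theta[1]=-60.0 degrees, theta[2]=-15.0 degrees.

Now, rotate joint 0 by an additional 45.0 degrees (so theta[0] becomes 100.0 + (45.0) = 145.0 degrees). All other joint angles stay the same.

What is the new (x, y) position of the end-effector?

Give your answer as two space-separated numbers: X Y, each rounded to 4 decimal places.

Answer: -0.7936 23.4563

Derivation:
joint[0] = (0.0000, 0.0000)  (base)
link 0: phi[0] = 145 = 145 deg
  cos(145 deg) = -0.8192, sin(145 deg) = 0.5736
  joint[1] = (0.0000, 0.0000) + 6.8 * (-0.8192, 0.5736) = (0.0000 + -5.5702, 0.0000 + 3.9003) = (-5.5702, 3.9003)
link 1: phi[1] = 145 + -60 = 85 deg
  cos(85 deg) = 0.0872, sin(85 deg) = 0.9962
  joint[2] = (-5.5702, 3.9003) + 8.5 * (0.0872, 0.9962) = (-5.5702 + 0.7408, 3.9003 + 8.4677) = (-4.8294, 12.3680)
link 2: phi[2] = 145 + -60 + -15 = 70 deg
  cos(70 deg) = 0.3420, sin(70 deg) = 0.9397
  joint[3] = (-4.8294, 12.3680) + 11.8 * (0.3420, 0.9397) = (-4.8294 + 4.0358, 12.3680 + 11.0884) = (-0.7936, 23.4563)
End effector: (-0.7936, 23.4563)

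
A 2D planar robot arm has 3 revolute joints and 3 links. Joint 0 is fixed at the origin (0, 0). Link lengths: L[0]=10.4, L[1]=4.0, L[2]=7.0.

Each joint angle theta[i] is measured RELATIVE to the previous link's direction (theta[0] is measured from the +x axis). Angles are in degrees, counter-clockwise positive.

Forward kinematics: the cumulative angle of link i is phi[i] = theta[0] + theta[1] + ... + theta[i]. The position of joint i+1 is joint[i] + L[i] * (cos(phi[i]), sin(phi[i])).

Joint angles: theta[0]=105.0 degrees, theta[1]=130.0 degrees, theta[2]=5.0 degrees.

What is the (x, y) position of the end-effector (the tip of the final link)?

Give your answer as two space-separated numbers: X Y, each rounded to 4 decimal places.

Answer: -8.4860 0.7068

Derivation:
joint[0] = (0.0000, 0.0000)  (base)
link 0: phi[0] = 105 = 105 deg
  cos(105 deg) = -0.2588, sin(105 deg) = 0.9659
  joint[1] = (0.0000, 0.0000) + 10.4 * (-0.2588, 0.9659) = (0.0000 + -2.6917, 0.0000 + 10.0456) = (-2.6917, 10.0456)
link 1: phi[1] = 105 + 130 = 235 deg
  cos(235 deg) = -0.5736, sin(235 deg) = -0.8192
  joint[2] = (-2.6917, 10.0456) + 4 * (-0.5736, -0.8192) = (-2.6917 + -2.2943, 10.0456 + -3.2766) = (-4.9860, 6.7690)
link 2: phi[2] = 105 + 130 + 5 = 240 deg
  cos(240 deg) = -0.5000, sin(240 deg) = -0.8660
  joint[3] = (-4.9860, 6.7690) + 7 * (-0.5000, -0.8660) = (-4.9860 + -3.5000, 6.7690 + -6.0622) = (-8.4860, 0.7068)
End effector: (-8.4860, 0.7068)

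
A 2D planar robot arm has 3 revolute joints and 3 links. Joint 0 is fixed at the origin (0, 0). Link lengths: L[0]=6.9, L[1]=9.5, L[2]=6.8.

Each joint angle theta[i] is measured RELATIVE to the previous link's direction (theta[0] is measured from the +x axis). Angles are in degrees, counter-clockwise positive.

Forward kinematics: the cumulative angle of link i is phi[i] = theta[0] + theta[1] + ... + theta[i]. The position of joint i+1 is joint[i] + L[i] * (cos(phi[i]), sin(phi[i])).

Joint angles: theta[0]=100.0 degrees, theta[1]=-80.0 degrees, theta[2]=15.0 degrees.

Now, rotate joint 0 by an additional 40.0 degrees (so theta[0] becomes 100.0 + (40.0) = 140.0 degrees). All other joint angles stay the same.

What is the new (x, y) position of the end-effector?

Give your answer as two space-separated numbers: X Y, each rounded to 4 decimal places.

joint[0] = (0.0000, 0.0000)  (base)
link 0: phi[0] = 140 = 140 deg
  cos(140 deg) = -0.7660, sin(140 deg) = 0.6428
  joint[1] = (0.0000, 0.0000) + 6.9 * (-0.7660, 0.6428) = (0.0000 + -5.2857, 0.0000 + 4.4352) = (-5.2857, 4.4352)
link 1: phi[1] = 140 + -80 = 60 deg
  cos(60 deg) = 0.5000, sin(60 deg) = 0.8660
  joint[2] = (-5.2857, 4.4352) + 9.5 * (0.5000, 0.8660) = (-5.2857 + 4.7500, 4.4352 + 8.2272) = (-0.5357, 12.6625)
link 2: phi[2] = 140 + -80 + 15 = 75 deg
  cos(75 deg) = 0.2588, sin(75 deg) = 0.9659
  joint[3] = (-0.5357, 12.6625) + 6.8 * (0.2588, 0.9659) = (-0.5357 + 1.7600, 12.6625 + 6.5683) = (1.2243, 19.2308)
End effector: (1.2243, 19.2308)

Answer: 1.2243 19.2308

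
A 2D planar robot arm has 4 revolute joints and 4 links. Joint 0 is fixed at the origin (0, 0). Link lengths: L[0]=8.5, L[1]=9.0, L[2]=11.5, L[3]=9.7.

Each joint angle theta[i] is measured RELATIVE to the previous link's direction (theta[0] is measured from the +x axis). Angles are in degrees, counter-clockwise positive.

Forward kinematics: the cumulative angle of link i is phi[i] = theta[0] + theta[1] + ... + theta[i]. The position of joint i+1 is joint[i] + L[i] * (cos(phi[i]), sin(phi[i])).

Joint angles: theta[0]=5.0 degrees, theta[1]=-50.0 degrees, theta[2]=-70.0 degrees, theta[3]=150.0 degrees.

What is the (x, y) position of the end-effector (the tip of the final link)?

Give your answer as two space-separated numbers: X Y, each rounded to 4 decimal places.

Answer: 17.9173 -10.4820

Derivation:
joint[0] = (0.0000, 0.0000)  (base)
link 0: phi[0] = 5 = 5 deg
  cos(5 deg) = 0.9962, sin(5 deg) = 0.0872
  joint[1] = (0.0000, 0.0000) + 8.5 * (0.9962, 0.0872) = (0.0000 + 8.4677, 0.0000 + 0.7408) = (8.4677, 0.7408)
link 1: phi[1] = 5 + -50 = -45 deg
  cos(-45 deg) = 0.7071, sin(-45 deg) = -0.7071
  joint[2] = (8.4677, 0.7408) + 9 * (0.7071, -0.7071) = (8.4677 + 6.3640, 0.7408 + -6.3640) = (14.8316, -5.6231)
link 2: phi[2] = 5 + -50 + -70 = -115 deg
  cos(-115 deg) = -0.4226, sin(-115 deg) = -0.9063
  joint[3] = (14.8316, -5.6231) + 11.5 * (-0.4226, -0.9063) = (14.8316 + -4.8601, -5.6231 + -10.4225) = (9.9715, -16.0457)
link 3: phi[3] = 5 + -50 + -70 + 150 = 35 deg
  cos(35 deg) = 0.8192, sin(35 deg) = 0.5736
  joint[4] = (9.9715, -16.0457) + 9.7 * (0.8192, 0.5736) = (9.9715 + 7.9458, -16.0457 + 5.5637) = (17.9173, -10.4820)
End effector: (17.9173, -10.4820)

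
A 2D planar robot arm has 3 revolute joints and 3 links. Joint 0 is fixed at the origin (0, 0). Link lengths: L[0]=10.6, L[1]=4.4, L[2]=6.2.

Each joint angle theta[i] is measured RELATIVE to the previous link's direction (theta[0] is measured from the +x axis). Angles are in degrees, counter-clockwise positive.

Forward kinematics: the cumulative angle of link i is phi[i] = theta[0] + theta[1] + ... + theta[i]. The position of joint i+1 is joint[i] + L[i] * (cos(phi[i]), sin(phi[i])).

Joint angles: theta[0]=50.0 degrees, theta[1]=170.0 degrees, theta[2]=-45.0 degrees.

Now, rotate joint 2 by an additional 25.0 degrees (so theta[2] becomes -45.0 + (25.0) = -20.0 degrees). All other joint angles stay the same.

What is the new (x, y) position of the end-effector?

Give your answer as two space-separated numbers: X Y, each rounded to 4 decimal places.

Answer: -2.3831 3.1713

Derivation:
joint[0] = (0.0000, 0.0000)  (base)
link 0: phi[0] = 50 = 50 deg
  cos(50 deg) = 0.6428, sin(50 deg) = 0.7660
  joint[1] = (0.0000, 0.0000) + 10.6 * (0.6428, 0.7660) = (0.0000 + 6.8135, 0.0000 + 8.1201) = (6.8135, 8.1201)
link 1: phi[1] = 50 + 170 = 220 deg
  cos(220 deg) = -0.7660, sin(220 deg) = -0.6428
  joint[2] = (6.8135, 8.1201) + 4.4 * (-0.7660, -0.6428) = (6.8135 + -3.3706, 8.1201 + -2.8283) = (3.4430, 5.2918)
link 2: phi[2] = 50 + 170 + -20 = 200 deg
  cos(200 deg) = -0.9397, sin(200 deg) = -0.3420
  joint[3] = (3.4430, 5.2918) + 6.2 * (-0.9397, -0.3420) = (3.4430 + -5.8261, 5.2918 + -2.1205) = (-2.3831, 3.1713)
End effector: (-2.3831, 3.1713)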